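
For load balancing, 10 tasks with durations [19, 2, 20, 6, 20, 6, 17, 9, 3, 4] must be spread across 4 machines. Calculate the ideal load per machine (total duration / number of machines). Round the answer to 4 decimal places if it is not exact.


Total processing time = 19 + 2 + 20 + 6 + 20 + 6 + 17 + 9 + 3 + 4 = 106
Number of machines = 4
Ideal balanced load = 106 / 4 = 26.5

26.5


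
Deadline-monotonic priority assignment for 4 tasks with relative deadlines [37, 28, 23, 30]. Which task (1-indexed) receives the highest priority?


Sort tasks by relative deadline (ascending):
  Task 3: deadline = 23
  Task 2: deadline = 28
  Task 4: deadline = 30
  Task 1: deadline = 37
Priority order (highest first): [3, 2, 4, 1]
Highest priority task = 3

3


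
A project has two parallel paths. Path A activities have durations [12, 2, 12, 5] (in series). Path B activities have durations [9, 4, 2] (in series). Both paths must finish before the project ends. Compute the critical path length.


Path A total = 12 + 2 + 12 + 5 = 31
Path B total = 9 + 4 + 2 = 15
Critical path = longest path = max(31, 15) = 31

31


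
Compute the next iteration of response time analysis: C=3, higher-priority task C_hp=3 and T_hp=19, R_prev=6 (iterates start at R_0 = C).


R_next = C + ceil(R_prev / T_hp) * C_hp
ceil(6 / 19) = ceil(0.3158) = 1
Interference = 1 * 3 = 3
R_next = 3 + 3 = 6
R_next = R_prev, so the iteration has converged (response time = 6).

6


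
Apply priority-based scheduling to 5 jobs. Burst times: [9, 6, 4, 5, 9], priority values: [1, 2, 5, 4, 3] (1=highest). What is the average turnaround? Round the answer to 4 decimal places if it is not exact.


Sort by priority (ascending = highest first):
Order: [(1, 9), (2, 6), (3, 9), (4, 5), (5, 4)]
Completion times:
  Priority 1, burst=9, C=9
  Priority 2, burst=6, C=15
  Priority 3, burst=9, C=24
  Priority 4, burst=5, C=29
  Priority 5, burst=4, C=33
Average turnaround = 110/5 = 22.0

22.0


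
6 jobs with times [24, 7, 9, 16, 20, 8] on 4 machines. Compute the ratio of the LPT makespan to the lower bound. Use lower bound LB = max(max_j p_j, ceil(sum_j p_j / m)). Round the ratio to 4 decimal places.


LPT order: [24, 20, 16, 9, 8, 7]
Machine loads after assignment: [24, 20, 23, 17]
LPT makespan = 24
Lower bound = max(max_job, ceil(total/4)) = max(24, 21) = 24
Ratio = 24 / 24 = 1.0

1.0


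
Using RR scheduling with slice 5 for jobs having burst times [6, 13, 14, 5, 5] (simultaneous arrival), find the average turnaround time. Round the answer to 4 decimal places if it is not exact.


Time quantum = 5
Execution trace:
  J1 runs 5 units, time = 5
  J2 runs 5 units, time = 10
  J3 runs 5 units, time = 15
  J4 runs 5 units, time = 20
  J5 runs 5 units, time = 25
  J1 runs 1 units, time = 26
  J2 runs 5 units, time = 31
  J3 runs 5 units, time = 36
  J2 runs 3 units, time = 39
  J3 runs 4 units, time = 43
Finish times: [26, 39, 43, 20, 25]
Average turnaround = 153/5 = 30.6

30.6


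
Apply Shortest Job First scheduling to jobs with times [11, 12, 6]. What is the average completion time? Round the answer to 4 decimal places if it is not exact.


SJF order (ascending): [6, 11, 12]
Completion times:
  Job 1: burst=6, C=6
  Job 2: burst=11, C=17
  Job 3: burst=12, C=29
Average completion = 52/3 = 17.3333

17.3333


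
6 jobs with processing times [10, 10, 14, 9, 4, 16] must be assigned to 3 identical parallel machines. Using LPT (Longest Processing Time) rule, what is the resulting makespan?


Sort jobs in decreasing order (LPT): [16, 14, 10, 10, 9, 4]
Assign each job to the least loaded machine:
  Machine 1: jobs [16, 4], load = 20
  Machine 2: jobs [14, 9], load = 23
  Machine 3: jobs [10, 10], load = 20
Makespan = max load = 23

23


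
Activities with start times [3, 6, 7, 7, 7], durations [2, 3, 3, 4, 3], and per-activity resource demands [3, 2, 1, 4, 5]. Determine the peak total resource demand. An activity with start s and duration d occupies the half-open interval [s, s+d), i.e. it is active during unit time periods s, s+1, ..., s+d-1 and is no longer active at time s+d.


Each activity i is active on [start_i, start_i + duration_i).
Compute total resource usage per time slot:
  t=0: active resources = [], total = 0
  t=1: active resources = [], total = 0
  t=2: active resources = [], total = 0
  t=3: active resources = [3], total = 3
  t=4: active resources = [3], total = 3
  t=5: active resources = [], total = 0
  t=6: active resources = [2], total = 2
  t=7: active resources = [2, 1, 4, 5], total = 12
  t=8: active resources = [2, 1, 4, 5], total = 12
  t=9: active resources = [1, 4, 5], total = 10
  t=10: active resources = [4], total = 4
Peak resource demand = 12

12


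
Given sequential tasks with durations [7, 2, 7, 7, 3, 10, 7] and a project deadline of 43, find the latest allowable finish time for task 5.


LF(activity 5) = deadline - sum of successor durations
Successors: activities 6 through 7 with durations [10, 7]
Sum of successor durations = 17
LF = 43 - 17 = 26

26


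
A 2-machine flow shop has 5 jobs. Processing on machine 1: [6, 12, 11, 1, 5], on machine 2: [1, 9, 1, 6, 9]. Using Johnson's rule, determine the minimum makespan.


Apply Johnson's rule:
  Group 1 (a <= b): [(4, 1, 6), (5, 5, 9)]
  Group 2 (a > b): [(2, 12, 9), (1, 6, 1), (3, 11, 1)]
Optimal job order: [4, 5, 2, 1, 3]
Schedule:
  Job 4: M1 done at 1, M2 done at 7
  Job 5: M1 done at 6, M2 done at 16
  Job 2: M1 done at 18, M2 done at 27
  Job 1: M1 done at 24, M2 done at 28
  Job 3: M1 done at 35, M2 done at 36
Makespan = 36

36


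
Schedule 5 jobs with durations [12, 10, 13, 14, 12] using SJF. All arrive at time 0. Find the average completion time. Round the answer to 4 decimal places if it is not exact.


SJF order (ascending): [10, 12, 12, 13, 14]
Completion times:
  Job 1: burst=10, C=10
  Job 2: burst=12, C=22
  Job 3: burst=12, C=34
  Job 4: burst=13, C=47
  Job 5: burst=14, C=61
Average completion = 174/5 = 34.8

34.8


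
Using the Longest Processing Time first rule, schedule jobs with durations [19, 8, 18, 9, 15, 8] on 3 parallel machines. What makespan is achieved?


Sort jobs in decreasing order (LPT): [19, 18, 15, 9, 8, 8]
Assign each job to the least loaded machine:
  Machine 1: jobs [19, 8], load = 27
  Machine 2: jobs [18, 8], load = 26
  Machine 3: jobs [15, 9], load = 24
Makespan = max load = 27

27


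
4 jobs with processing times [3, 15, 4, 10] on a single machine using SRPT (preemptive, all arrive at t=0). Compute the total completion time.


Since all jobs arrive at t=0, SRPT equals SPT ordering.
SPT order: [3, 4, 10, 15]
Completion times:
  Job 1: p=3, C=3
  Job 2: p=4, C=7
  Job 3: p=10, C=17
  Job 4: p=15, C=32
Total completion time = 3 + 7 + 17 + 32 = 59

59


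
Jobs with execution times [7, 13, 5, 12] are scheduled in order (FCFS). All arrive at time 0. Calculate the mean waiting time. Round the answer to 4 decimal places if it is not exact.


FCFS order (as given): [7, 13, 5, 12]
Waiting times:
  Job 1: wait = 0
  Job 2: wait = 7
  Job 3: wait = 20
  Job 4: wait = 25
Sum of waiting times = 52
Average waiting time = 52/4 = 13.0

13.0


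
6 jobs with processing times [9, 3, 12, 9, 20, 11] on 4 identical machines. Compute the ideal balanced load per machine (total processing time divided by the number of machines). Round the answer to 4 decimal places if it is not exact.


Total processing time = 9 + 3 + 12 + 9 + 20 + 11 = 64
Number of machines = 4
Ideal balanced load = 64 / 4 = 16.0

16.0


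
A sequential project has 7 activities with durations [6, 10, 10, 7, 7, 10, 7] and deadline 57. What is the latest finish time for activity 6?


LF(activity 6) = deadline - sum of successor durations
Successors: activities 7 through 7 with durations [7]
Sum of successor durations = 7
LF = 57 - 7 = 50

50


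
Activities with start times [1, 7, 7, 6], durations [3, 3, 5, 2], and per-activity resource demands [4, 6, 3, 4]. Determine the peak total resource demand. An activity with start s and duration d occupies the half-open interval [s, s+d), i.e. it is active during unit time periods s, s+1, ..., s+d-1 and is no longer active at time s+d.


Each activity i is active on [start_i, start_i + duration_i).
Compute total resource usage per time slot:
  t=0: active resources = [], total = 0
  t=1: active resources = [4], total = 4
  t=2: active resources = [4], total = 4
  t=3: active resources = [4], total = 4
  t=4: active resources = [], total = 0
  t=5: active resources = [], total = 0
  t=6: active resources = [4], total = 4
  t=7: active resources = [6, 3, 4], total = 13
  t=8: active resources = [6, 3], total = 9
  t=9: active resources = [6, 3], total = 9
  t=10: active resources = [3], total = 3
  t=11: active resources = [3], total = 3
Peak resource demand = 13

13


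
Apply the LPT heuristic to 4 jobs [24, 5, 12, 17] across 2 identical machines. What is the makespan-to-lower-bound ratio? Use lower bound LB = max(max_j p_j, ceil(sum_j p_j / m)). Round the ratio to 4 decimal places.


LPT order: [24, 17, 12, 5]
Machine loads after assignment: [29, 29]
LPT makespan = 29
Lower bound = max(max_job, ceil(total/2)) = max(24, 29) = 29
Ratio = 29 / 29 = 1.0

1.0


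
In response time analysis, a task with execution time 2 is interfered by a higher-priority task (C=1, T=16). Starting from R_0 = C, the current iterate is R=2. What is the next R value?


R_next = C + ceil(R_prev / T_hp) * C_hp
ceil(2 / 16) = ceil(0.125) = 1
Interference = 1 * 1 = 1
R_next = 2 + 1 = 3

3


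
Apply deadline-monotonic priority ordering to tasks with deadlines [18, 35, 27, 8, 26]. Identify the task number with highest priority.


Sort tasks by relative deadline (ascending):
  Task 4: deadline = 8
  Task 1: deadline = 18
  Task 5: deadline = 26
  Task 3: deadline = 27
  Task 2: deadline = 35
Priority order (highest first): [4, 1, 5, 3, 2]
Highest priority task = 4

4


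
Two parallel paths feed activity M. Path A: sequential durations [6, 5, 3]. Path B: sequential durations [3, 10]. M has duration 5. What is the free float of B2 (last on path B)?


ES(B2) = sum of predecessors on chain B = 3
EF(B2) = ES + duration = 3 + 10 = 13
Successor of B2 is M. ES(M) = max(sum(A), sum(B)) = max(14, 13) = 14
Free float = ES(successor) - EF(current) = 14 - 13 = 1

1


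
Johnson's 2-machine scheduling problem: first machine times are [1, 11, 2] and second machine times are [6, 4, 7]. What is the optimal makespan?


Apply Johnson's rule:
  Group 1 (a <= b): [(1, 1, 6), (3, 2, 7)]
  Group 2 (a > b): [(2, 11, 4)]
Optimal job order: [1, 3, 2]
Schedule:
  Job 1: M1 done at 1, M2 done at 7
  Job 3: M1 done at 3, M2 done at 14
  Job 2: M1 done at 14, M2 done at 18
Makespan = 18

18


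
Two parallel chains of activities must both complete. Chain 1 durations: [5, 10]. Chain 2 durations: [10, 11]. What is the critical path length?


Path A total = 5 + 10 = 15
Path B total = 10 + 11 = 21
Critical path = longest path = max(15, 21) = 21

21


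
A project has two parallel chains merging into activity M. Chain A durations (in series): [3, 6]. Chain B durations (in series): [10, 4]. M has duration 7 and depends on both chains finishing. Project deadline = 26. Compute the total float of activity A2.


Forward pass: ES(A2) = sum of predecessors on chain A = 3
EF = ES + duration = 3 + 6 = 9
Backward pass: LF(M) = deadline = 26; LS(M) = 26 - 7 = 19
LF(A2) = LS(M) - sum(successors on chain A) = 19 - 0 = 19
LS = LF - duration = 19 - 6 = 13
Total float = LS - ES = 13 - 3 = 10

10


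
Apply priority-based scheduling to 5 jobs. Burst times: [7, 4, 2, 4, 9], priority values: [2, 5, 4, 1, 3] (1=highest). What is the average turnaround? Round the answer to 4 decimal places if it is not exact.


Sort by priority (ascending = highest first):
Order: [(1, 4), (2, 7), (3, 9), (4, 2), (5, 4)]
Completion times:
  Priority 1, burst=4, C=4
  Priority 2, burst=7, C=11
  Priority 3, burst=9, C=20
  Priority 4, burst=2, C=22
  Priority 5, burst=4, C=26
Average turnaround = 83/5 = 16.6

16.6


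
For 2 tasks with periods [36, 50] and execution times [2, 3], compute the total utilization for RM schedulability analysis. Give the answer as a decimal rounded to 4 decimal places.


Compute individual utilizations (exact fractions):
  Task 1: C/T = 2/36 = 1/18 (approx. 0.0556)
  Task 2: C/T = 3/50 (approx. 0.06)
Total utilization U = 1/18 + 3/50 = 26/225
Rounded to 4 decimal places: U = 0.1156
RM (Liu & Layland) bound for 2 tasks = 0.828427; compare with U = 26/225 (approx. 0.115556)
U <= bound, so schedulable by RM sufficient condition.

0.1156


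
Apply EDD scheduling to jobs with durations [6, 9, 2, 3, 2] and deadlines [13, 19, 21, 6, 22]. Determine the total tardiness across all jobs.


Sort by due date (EDD order): [(3, 6), (6, 13), (9, 19), (2, 21), (2, 22)]
Compute completion times and tardiness:
  Job 1: p=3, d=6, C=3, tardiness=max(0,3-6)=0
  Job 2: p=6, d=13, C=9, tardiness=max(0,9-13)=0
  Job 3: p=9, d=19, C=18, tardiness=max(0,18-19)=0
  Job 4: p=2, d=21, C=20, tardiness=max(0,20-21)=0
  Job 5: p=2, d=22, C=22, tardiness=max(0,22-22)=0
Total tardiness = 0

0


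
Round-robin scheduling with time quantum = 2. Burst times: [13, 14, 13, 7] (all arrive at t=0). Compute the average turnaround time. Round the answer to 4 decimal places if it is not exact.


Time quantum = 2
Execution trace:
  J1 runs 2 units, time = 2
  J2 runs 2 units, time = 4
  J3 runs 2 units, time = 6
  J4 runs 2 units, time = 8
  J1 runs 2 units, time = 10
  J2 runs 2 units, time = 12
  J3 runs 2 units, time = 14
  J4 runs 2 units, time = 16
  J1 runs 2 units, time = 18
  J2 runs 2 units, time = 20
  J3 runs 2 units, time = 22
  J4 runs 2 units, time = 24
  J1 runs 2 units, time = 26
  J2 runs 2 units, time = 28
  J3 runs 2 units, time = 30
  J4 runs 1 units, time = 31
  J1 runs 2 units, time = 33
  J2 runs 2 units, time = 35
  J3 runs 2 units, time = 37
  J1 runs 2 units, time = 39
  J2 runs 2 units, time = 41
  J3 runs 2 units, time = 43
  J1 runs 1 units, time = 44
  J2 runs 2 units, time = 46
  J3 runs 1 units, time = 47
Finish times: [44, 46, 47, 31]
Average turnaround = 168/4 = 42.0

42.0


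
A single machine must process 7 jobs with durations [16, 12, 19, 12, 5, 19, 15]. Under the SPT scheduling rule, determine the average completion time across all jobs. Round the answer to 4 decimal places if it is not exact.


Sort jobs by processing time (SPT order): [5, 12, 12, 15, 16, 19, 19]
Compute completion times sequentially:
  Job 1: processing = 5, completes at 5
  Job 2: processing = 12, completes at 17
  Job 3: processing = 12, completes at 29
  Job 4: processing = 15, completes at 44
  Job 5: processing = 16, completes at 60
  Job 6: processing = 19, completes at 79
  Job 7: processing = 19, completes at 98
Sum of completion times = 332
Average completion time = 332/7 = 47.4286

47.4286


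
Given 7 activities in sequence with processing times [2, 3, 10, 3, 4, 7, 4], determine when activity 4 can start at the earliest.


Activity 4 starts after activities 1 through 3 complete.
Predecessor durations: [2, 3, 10]
ES = 2 + 3 + 10 = 15

15


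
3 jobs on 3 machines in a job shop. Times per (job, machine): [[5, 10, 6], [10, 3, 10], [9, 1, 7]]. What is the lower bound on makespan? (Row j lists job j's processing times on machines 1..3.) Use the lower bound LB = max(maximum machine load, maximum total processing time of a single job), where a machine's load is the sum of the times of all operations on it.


Machine loads:
  Machine 1: 5 + 10 + 9 = 24
  Machine 2: 10 + 3 + 1 = 14
  Machine 3: 6 + 10 + 7 = 23
Max machine load = 24
Job totals:
  Job 1: 21
  Job 2: 23
  Job 3: 17
Max job total = 23
Lower bound = max(24, 23) = 24

24


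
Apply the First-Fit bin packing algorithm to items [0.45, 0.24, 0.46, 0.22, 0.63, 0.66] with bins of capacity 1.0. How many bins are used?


Place items sequentially using First-Fit:
  Item 0.45 -> new Bin 1
  Item 0.24 -> Bin 1 (now 0.69)
  Item 0.46 -> new Bin 2
  Item 0.22 -> Bin 1 (now 0.91)
  Item 0.63 -> new Bin 3
  Item 0.66 -> new Bin 4
Total bins used = 4

4


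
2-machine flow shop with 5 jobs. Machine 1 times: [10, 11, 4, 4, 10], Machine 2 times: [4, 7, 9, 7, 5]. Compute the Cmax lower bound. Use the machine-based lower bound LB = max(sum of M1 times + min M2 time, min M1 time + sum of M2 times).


LB1 = sum(M1 times) + min(M2 times) = 39 + 4 = 43
LB2 = min(M1 times) + sum(M2 times) = 4 + 32 = 36
Lower bound = max(LB1, LB2) = max(43, 36) = 43

43


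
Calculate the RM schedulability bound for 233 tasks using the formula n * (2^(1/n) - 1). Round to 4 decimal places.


Compute 2^(1/233) = 1.0029793100
Subtract 1: 1.0029793100 - 1 = 0.0029793100
Multiply by n: 233 * 0.0029793100 = 0.6941792300
Round to 4 dp: 0.6942

0.6942


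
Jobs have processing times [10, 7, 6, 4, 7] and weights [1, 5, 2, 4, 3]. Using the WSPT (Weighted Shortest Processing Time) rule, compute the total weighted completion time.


Compute p/w ratios and sort ascending (WSPT): [(4, 4), (7, 5), (7, 3), (6, 2), (10, 1)]
Compute weighted completion times:
  Job (p=4,w=4): C=4, w*C=4*4=16
  Job (p=7,w=5): C=11, w*C=5*11=55
  Job (p=7,w=3): C=18, w*C=3*18=54
  Job (p=6,w=2): C=24, w*C=2*24=48
  Job (p=10,w=1): C=34, w*C=1*34=34
Total weighted completion time = 207

207


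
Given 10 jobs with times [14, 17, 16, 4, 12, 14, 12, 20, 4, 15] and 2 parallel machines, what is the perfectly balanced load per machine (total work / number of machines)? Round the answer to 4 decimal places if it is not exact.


Total processing time = 14 + 17 + 16 + 4 + 12 + 14 + 12 + 20 + 4 + 15 = 128
Number of machines = 2
Ideal balanced load = 128 / 2 = 64.0

64.0


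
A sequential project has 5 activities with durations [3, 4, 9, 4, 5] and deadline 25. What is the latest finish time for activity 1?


LF(activity 1) = deadline - sum of successor durations
Successors: activities 2 through 5 with durations [4, 9, 4, 5]
Sum of successor durations = 22
LF = 25 - 22 = 3

3


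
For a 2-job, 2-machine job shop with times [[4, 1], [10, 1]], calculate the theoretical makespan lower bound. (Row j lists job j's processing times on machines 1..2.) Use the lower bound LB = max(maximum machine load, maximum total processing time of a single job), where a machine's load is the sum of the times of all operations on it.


Machine loads:
  Machine 1: 4 + 10 = 14
  Machine 2: 1 + 1 = 2
Max machine load = 14
Job totals:
  Job 1: 5
  Job 2: 11
Max job total = 11
Lower bound = max(14, 11) = 14

14


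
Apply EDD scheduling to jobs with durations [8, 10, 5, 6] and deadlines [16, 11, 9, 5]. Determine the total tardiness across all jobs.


Sort by due date (EDD order): [(6, 5), (5, 9), (10, 11), (8, 16)]
Compute completion times and tardiness:
  Job 1: p=6, d=5, C=6, tardiness=max(0,6-5)=1
  Job 2: p=5, d=9, C=11, tardiness=max(0,11-9)=2
  Job 3: p=10, d=11, C=21, tardiness=max(0,21-11)=10
  Job 4: p=8, d=16, C=29, tardiness=max(0,29-16)=13
Total tardiness = 26

26


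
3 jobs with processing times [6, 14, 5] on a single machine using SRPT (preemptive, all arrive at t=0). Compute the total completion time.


Since all jobs arrive at t=0, SRPT equals SPT ordering.
SPT order: [5, 6, 14]
Completion times:
  Job 1: p=5, C=5
  Job 2: p=6, C=11
  Job 3: p=14, C=25
Total completion time = 5 + 11 + 25 = 41

41


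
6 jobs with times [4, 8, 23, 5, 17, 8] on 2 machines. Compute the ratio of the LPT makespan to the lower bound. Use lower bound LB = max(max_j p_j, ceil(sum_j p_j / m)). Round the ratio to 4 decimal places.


LPT order: [23, 17, 8, 8, 5, 4]
Machine loads after assignment: [31, 34]
LPT makespan = 34
Lower bound = max(max_job, ceil(total/2)) = max(23, 33) = 33
Ratio = 34 / 33 = 1.0303

1.0303


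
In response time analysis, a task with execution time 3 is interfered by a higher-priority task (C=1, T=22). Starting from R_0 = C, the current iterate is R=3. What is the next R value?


R_next = C + ceil(R_prev / T_hp) * C_hp
ceil(3 / 22) = ceil(0.1364) = 1
Interference = 1 * 1 = 1
R_next = 3 + 1 = 4

4


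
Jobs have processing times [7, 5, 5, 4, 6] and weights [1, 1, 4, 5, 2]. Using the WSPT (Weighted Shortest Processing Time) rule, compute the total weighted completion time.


Compute p/w ratios and sort ascending (WSPT): [(4, 5), (5, 4), (6, 2), (5, 1), (7, 1)]
Compute weighted completion times:
  Job (p=4,w=5): C=4, w*C=5*4=20
  Job (p=5,w=4): C=9, w*C=4*9=36
  Job (p=6,w=2): C=15, w*C=2*15=30
  Job (p=5,w=1): C=20, w*C=1*20=20
  Job (p=7,w=1): C=27, w*C=1*27=27
Total weighted completion time = 133

133


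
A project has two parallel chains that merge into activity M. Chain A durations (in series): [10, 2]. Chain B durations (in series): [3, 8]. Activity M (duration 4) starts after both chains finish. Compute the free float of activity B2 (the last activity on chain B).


ES(B2) = sum of predecessors on chain B = 3
EF(B2) = ES + duration = 3 + 8 = 11
Successor of B2 is M. ES(M) = max(sum(A), sum(B)) = max(12, 11) = 12
Free float = ES(successor) - EF(current) = 12 - 11 = 1

1


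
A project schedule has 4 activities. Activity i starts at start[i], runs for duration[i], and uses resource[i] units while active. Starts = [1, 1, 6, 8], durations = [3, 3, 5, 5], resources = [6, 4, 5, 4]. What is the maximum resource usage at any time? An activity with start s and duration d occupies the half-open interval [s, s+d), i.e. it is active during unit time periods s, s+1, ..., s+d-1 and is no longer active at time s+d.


Each activity i is active on [start_i, start_i + duration_i).
Compute total resource usage per time slot:
  t=0: active resources = [], total = 0
  t=1: active resources = [6, 4], total = 10
  t=2: active resources = [6, 4], total = 10
  t=3: active resources = [6, 4], total = 10
  t=4: active resources = [], total = 0
  t=5: active resources = [], total = 0
  t=6: active resources = [5], total = 5
  t=7: active resources = [5], total = 5
  t=8: active resources = [5, 4], total = 9
  t=9: active resources = [5, 4], total = 9
  t=10: active resources = [5, 4], total = 9
  t=11: active resources = [4], total = 4
  t=12: active resources = [4], total = 4
Peak resource demand = 10

10


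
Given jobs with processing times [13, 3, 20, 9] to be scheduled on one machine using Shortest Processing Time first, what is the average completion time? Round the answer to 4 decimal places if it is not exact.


Sort jobs by processing time (SPT order): [3, 9, 13, 20]
Compute completion times sequentially:
  Job 1: processing = 3, completes at 3
  Job 2: processing = 9, completes at 12
  Job 3: processing = 13, completes at 25
  Job 4: processing = 20, completes at 45
Sum of completion times = 85
Average completion time = 85/4 = 21.25

21.25


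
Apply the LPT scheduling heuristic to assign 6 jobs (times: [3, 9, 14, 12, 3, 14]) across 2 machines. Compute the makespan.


Sort jobs in decreasing order (LPT): [14, 14, 12, 9, 3, 3]
Assign each job to the least loaded machine:
  Machine 1: jobs [14, 12, 3], load = 29
  Machine 2: jobs [14, 9, 3], load = 26
Makespan = max load = 29

29


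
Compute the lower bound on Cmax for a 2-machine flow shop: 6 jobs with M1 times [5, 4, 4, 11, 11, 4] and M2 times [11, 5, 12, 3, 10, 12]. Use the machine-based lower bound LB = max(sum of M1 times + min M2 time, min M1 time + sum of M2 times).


LB1 = sum(M1 times) + min(M2 times) = 39 + 3 = 42
LB2 = min(M1 times) + sum(M2 times) = 4 + 53 = 57
Lower bound = max(LB1, LB2) = max(42, 57) = 57

57


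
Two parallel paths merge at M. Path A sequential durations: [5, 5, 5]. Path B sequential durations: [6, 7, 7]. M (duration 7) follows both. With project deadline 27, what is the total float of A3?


Forward pass: ES(A3) = sum of predecessors on chain A = 10
EF = ES + duration = 10 + 5 = 15
Backward pass: LF(M) = deadline = 27; LS(M) = 27 - 7 = 20
LF(A3) = LS(M) - sum(successors on chain A) = 20 - 0 = 20
LS = LF - duration = 20 - 5 = 15
Total float = LS - ES = 15 - 10 = 5

5


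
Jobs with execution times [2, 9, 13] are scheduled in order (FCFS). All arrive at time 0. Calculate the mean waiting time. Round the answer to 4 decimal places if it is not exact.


FCFS order (as given): [2, 9, 13]
Waiting times:
  Job 1: wait = 0
  Job 2: wait = 2
  Job 3: wait = 11
Sum of waiting times = 13
Average waiting time = 13/3 = 4.3333

4.3333


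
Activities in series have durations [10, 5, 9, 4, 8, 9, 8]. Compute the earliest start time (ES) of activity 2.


Activity 2 starts after activities 1 through 1 complete.
Predecessor durations: [10]
ES = 10 = 10

10


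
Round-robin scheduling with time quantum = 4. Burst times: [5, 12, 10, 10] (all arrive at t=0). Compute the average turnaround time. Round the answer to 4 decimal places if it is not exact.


Time quantum = 4
Execution trace:
  J1 runs 4 units, time = 4
  J2 runs 4 units, time = 8
  J3 runs 4 units, time = 12
  J4 runs 4 units, time = 16
  J1 runs 1 units, time = 17
  J2 runs 4 units, time = 21
  J3 runs 4 units, time = 25
  J4 runs 4 units, time = 29
  J2 runs 4 units, time = 33
  J3 runs 2 units, time = 35
  J4 runs 2 units, time = 37
Finish times: [17, 33, 35, 37]
Average turnaround = 122/4 = 30.5

30.5


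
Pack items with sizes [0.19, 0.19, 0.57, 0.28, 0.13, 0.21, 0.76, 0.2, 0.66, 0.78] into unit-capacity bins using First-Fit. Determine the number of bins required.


Place items sequentially using First-Fit:
  Item 0.19 -> new Bin 1
  Item 0.19 -> Bin 1 (now 0.38)
  Item 0.57 -> Bin 1 (now 0.95)
  Item 0.28 -> new Bin 2
  Item 0.13 -> Bin 2 (now 0.41)
  Item 0.21 -> Bin 2 (now 0.62)
  Item 0.76 -> new Bin 3
  Item 0.2 -> Bin 2 (now 0.82)
  Item 0.66 -> new Bin 4
  Item 0.78 -> new Bin 5
Total bins used = 5

5


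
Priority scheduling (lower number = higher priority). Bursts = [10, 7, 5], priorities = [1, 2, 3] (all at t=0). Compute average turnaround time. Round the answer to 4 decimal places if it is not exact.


Sort by priority (ascending = highest first):
Order: [(1, 10), (2, 7), (3, 5)]
Completion times:
  Priority 1, burst=10, C=10
  Priority 2, burst=7, C=17
  Priority 3, burst=5, C=22
Average turnaround = 49/3 = 16.3333

16.3333


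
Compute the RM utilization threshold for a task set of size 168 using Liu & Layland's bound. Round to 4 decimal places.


Compute 2^(1/168) = 1.0041343992
Subtract 1: 1.0041343992 - 1 = 0.0041343992
Multiply by n: 168 * 0.0041343992 = 0.6945790656
Round to 4 dp: 0.6946

0.6946


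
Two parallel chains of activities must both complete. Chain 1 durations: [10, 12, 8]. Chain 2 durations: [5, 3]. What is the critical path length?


Path A total = 10 + 12 + 8 = 30
Path B total = 5 + 3 = 8
Critical path = longest path = max(30, 8) = 30

30


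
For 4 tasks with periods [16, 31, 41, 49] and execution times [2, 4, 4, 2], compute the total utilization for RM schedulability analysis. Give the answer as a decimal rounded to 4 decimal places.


Compute individual utilizations (exact fractions):
  Task 1: C/T = 2/16 = 1/8 (approx. 0.125)
  Task 2: C/T = 4/31 (approx. 0.129)
  Task 3: C/T = 4/41 (approx. 0.0976)
  Task 4: C/T = 2/49 (approx. 0.0408)
Total utilization U = 1/8 + 4/31 + 4/41 + 2/49 = 195511/498232
Rounded to 4 decimal places: U = 0.3924
RM (Liu & Layland) bound for 4 tasks = 0.756828; compare with U = 195511/498232 (approx. 0.392410)
U <= bound, so schedulable by RM sufficient condition.

0.3924


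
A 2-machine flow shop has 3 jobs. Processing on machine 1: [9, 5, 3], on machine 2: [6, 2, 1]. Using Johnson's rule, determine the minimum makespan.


Apply Johnson's rule:
  Group 1 (a <= b): []
  Group 2 (a > b): [(1, 9, 6), (2, 5, 2), (3, 3, 1)]
Optimal job order: [1, 2, 3]
Schedule:
  Job 1: M1 done at 9, M2 done at 15
  Job 2: M1 done at 14, M2 done at 17
  Job 3: M1 done at 17, M2 done at 18
Makespan = 18

18


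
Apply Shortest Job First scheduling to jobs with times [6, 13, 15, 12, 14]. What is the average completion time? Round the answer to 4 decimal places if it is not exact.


SJF order (ascending): [6, 12, 13, 14, 15]
Completion times:
  Job 1: burst=6, C=6
  Job 2: burst=12, C=18
  Job 3: burst=13, C=31
  Job 4: burst=14, C=45
  Job 5: burst=15, C=60
Average completion = 160/5 = 32.0

32.0


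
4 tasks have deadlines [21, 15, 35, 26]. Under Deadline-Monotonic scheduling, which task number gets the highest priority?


Sort tasks by relative deadline (ascending):
  Task 2: deadline = 15
  Task 1: deadline = 21
  Task 4: deadline = 26
  Task 3: deadline = 35
Priority order (highest first): [2, 1, 4, 3]
Highest priority task = 2

2


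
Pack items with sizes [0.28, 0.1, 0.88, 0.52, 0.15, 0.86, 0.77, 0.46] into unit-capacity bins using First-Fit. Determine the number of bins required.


Place items sequentially using First-Fit:
  Item 0.28 -> new Bin 1
  Item 0.1 -> Bin 1 (now 0.38)
  Item 0.88 -> new Bin 2
  Item 0.52 -> Bin 1 (now 0.9)
  Item 0.15 -> new Bin 3
  Item 0.86 -> new Bin 4
  Item 0.77 -> Bin 3 (now 0.92)
  Item 0.46 -> new Bin 5
Total bins used = 5

5


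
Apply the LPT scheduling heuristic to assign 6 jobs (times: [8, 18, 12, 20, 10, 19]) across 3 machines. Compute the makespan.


Sort jobs in decreasing order (LPT): [20, 19, 18, 12, 10, 8]
Assign each job to the least loaded machine:
  Machine 1: jobs [20, 8], load = 28
  Machine 2: jobs [19, 10], load = 29
  Machine 3: jobs [18, 12], load = 30
Makespan = max load = 30

30


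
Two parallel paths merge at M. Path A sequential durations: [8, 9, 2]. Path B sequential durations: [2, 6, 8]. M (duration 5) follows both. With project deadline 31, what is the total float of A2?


Forward pass: ES(A2) = sum of predecessors on chain A = 8
EF = ES + duration = 8 + 9 = 17
Backward pass: LF(M) = deadline = 31; LS(M) = 31 - 5 = 26
LF(A2) = LS(M) - sum(successors on chain A) = 26 - 2 = 24
LS = LF - duration = 24 - 9 = 15
Total float = LS - ES = 15 - 8 = 7

7


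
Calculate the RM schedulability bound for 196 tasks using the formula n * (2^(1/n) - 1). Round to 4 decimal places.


Compute 2^(1/196) = 1.0035427259
Subtract 1: 1.0035427259 - 1 = 0.0035427259
Multiply by n: 196 * 0.0035427259 = 0.6943742764
Round to 4 dp: 0.6944

0.6944


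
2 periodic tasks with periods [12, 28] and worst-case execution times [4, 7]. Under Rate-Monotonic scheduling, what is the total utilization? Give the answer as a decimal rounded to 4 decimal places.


Compute individual utilizations (exact fractions):
  Task 1: C/T = 4/12 = 1/3 (approx. 0.3333)
  Task 2: C/T = 7/28 = 1/4 (approx. 0.25)
Total utilization U = 1/3 + 1/4 = 7/12
Rounded to 4 decimal places: U = 0.5833
RM (Liu & Layland) bound for 2 tasks = 0.828427; compare with U = 7/12 (approx. 0.583333)
U <= bound, so schedulable by RM sufficient condition.

0.5833


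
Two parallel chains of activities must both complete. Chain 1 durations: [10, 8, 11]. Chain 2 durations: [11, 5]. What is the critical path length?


Path A total = 10 + 8 + 11 = 29
Path B total = 11 + 5 = 16
Critical path = longest path = max(29, 16) = 29

29


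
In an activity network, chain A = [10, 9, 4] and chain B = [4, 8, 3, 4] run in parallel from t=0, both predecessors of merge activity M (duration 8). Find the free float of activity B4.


ES(B4) = sum of predecessors on chain B = 15
EF(B4) = ES + duration = 15 + 4 = 19
Successor of B4 is M. ES(M) = max(sum(A), sum(B)) = max(23, 19) = 23
Free float = ES(successor) - EF(current) = 23 - 19 = 4

4


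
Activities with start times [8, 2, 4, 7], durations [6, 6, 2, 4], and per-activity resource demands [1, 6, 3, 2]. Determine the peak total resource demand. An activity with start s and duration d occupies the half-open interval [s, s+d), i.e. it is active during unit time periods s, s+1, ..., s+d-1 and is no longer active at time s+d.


Each activity i is active on [start_i, start_i + duration_i).
Compute total resource usage per time slot:
  t=0: active resources = [], total = 0
  t=1: active resources = [], total = 0
  t=2: active resources = [6], total = 6
  t=3: active resources = [6], total = 6
  t=4: active resources = [6, 3], total = 9
  t=5: active resources = [6, 3], total = 9
  t=6: active resources = [6], total = 6
  t=7: active resources = [6, 2], total = 8
  t=8: active resources = [1, 2], total = 3
  t=9: active resources = [1, 2], total = 3
  t=10: active resources = [1, 2], total = 3
  t=11: active resources = [1], total = 1
  t=12: active resources = [1], total = 1
  t=13: active resources = [1], total = 1
Peak resource demand = 9

9


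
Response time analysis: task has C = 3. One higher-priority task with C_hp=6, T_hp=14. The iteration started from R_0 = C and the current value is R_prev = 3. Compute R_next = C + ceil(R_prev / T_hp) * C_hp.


R_next = C + ceil(R_prev / T_hp) * C_hp
ceil(3 / 14) = ceil(0.2143) = 1
Interference = 1 * 6 = 6
R_next = 3 + 6 = 9

9


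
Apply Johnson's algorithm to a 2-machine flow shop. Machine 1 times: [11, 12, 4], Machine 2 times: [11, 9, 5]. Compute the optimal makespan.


Apply Johnson's rule:
  Group 1 (a <= b): [(3, 4, 5), (1, 11, 11)]
  Group 2 (a > b): [(2, 12, 9)]
Optimal job order: [3, 1, 2]
Schedule:
  Job 3: M1 done at 4, M2 done at 9
  Job 1: M1 done at 15, M2 done at 26
  Job 2: M1 done at 27, M2 done at 36
Makespan = 36

36


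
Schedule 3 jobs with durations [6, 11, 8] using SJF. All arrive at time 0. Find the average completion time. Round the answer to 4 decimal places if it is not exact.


SJF order (ascending): [6, 8, 11]
Completion times:
  Job 1: burst=6, C=6
  Job 2: burst=8, C=14
  Job 3: burst=11, C=25
Average completion = 45/3 = 15.0

15.0


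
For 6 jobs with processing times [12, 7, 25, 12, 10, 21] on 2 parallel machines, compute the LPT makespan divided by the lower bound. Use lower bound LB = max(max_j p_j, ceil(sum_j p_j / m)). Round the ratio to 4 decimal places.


LPT order: [25, 21, 12, 12, 10, 7]
Machine loads after assignment: [44, 43]
LPT makespan = 44
Lower bound = max(max_job, ceil(total/2)) = max(25, 44) = 44
Ratio = 44 / 44 = 1.0

1.0


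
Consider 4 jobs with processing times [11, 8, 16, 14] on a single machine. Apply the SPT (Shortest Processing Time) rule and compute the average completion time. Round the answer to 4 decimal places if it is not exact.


Sort jobs by processing time (SPT order): [8, 11, 14, 16]
Compute completion times sequentially:
  Job 1: processing = 8, completes at 8
  Job 2: processing = 11, completes at 19
  Job 3: processing = 14, completes at 33
  Job 4: processing = 16, completes at 49
Sum of completion times = 109
Average completion time = 109/4 = 27.25

27.25


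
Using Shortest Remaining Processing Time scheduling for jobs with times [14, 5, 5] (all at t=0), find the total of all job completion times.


Since all jobs arrive at t=0, SRPT equals SPT ordering.
SPT order: [5, 5, 14]
Completion times:
  Job 1: p=5, C=5
  Job 2: p=5, C=10
  Job 3: p=14, C=24
Total completion time = 5 + 10 + 24 = 39

39


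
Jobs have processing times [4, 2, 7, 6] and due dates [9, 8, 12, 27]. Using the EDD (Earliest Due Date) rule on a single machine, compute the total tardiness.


Sort by due date (EDD order): [(2, 8), (4, 9), (7, 12), (6, 27)]
Compute completion times and tardiness:
  Job 1: p=2, d=8, C=2, tardiness=max(0,2-8)=0
  Job 2: p=4, d=9, C=6, tardiness=max(0,6-9)=0
  Job 3: p=7, d=12, C=13, tardiness=max(0,13-12)=1
  Job 4: p=6, d=27, C=19, tardiness=max(0,19-27)=0
Total tardiness = 1

1


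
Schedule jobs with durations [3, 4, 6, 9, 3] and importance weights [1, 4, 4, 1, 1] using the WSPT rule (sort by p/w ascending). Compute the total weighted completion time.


Compute p/w ratios and sort ascending (WSPT): [(4, 4), (6, 4), (3, 1), (3, 1), (9, 1)]
Compute weighted completion times:
  Job (p=4,w=4): C=4, w*C=4*4=16
  Job (p=6,w=4): C=10, w*C=4*10=40
  Job (p=3,w=1): C=13, w*C=1*13=13
  Job (p=3,w=1): C=16, w*C=1*16=16
  Job (p=9,w=1): C=25, w*C=1*25=25
Total weighted completion time = 110

110


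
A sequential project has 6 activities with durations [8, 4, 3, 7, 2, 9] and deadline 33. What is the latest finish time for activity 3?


LF(activity 3) = deadline - sum of successor durations
Successors: activities 4 through 6 with durations [7, 2, 9]
Sum of successor durations = 18
LF = 33 - 18 = 15

15


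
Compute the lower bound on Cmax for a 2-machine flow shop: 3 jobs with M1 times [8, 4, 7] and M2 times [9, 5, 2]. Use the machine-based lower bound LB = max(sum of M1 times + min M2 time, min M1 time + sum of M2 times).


LB1 = sum(M1 times) + min(M2 times) = 19 + 2 = 21
LB2 = min(M1 times) + sum(M2 times) = 4 + 16 = 20
Lower bound = max(LB1, LB2) = max(21, 20) = 21

21


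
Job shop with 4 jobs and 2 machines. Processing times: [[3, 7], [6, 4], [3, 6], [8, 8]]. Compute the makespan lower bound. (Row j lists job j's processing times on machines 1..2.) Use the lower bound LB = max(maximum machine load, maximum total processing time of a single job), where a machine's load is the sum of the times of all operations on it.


Machine loads:
  Machine 1: 3 + 6 + 3 + 8 = 20
  Machine 2: 7 + 4 + 6 + 8 = 25
Max machine load = 25
Job totals:
  Job 1: 10
  Job 2: 10
  Job 3: 9
  Job 4: 16
Max job total = 16
Lower bound = max(25, 16) = 25

25


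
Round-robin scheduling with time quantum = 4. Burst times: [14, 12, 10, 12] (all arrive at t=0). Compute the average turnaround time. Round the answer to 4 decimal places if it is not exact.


Time quantum = 4
Execution trace:
  J1 runs 4 units, time = 4
  J2 runs 4 units, time = 8
  J3 runs 4 units, time = 12
  J4 runs 4 units, time = 16
  J1 runs 4 units, time = 20
  J2 runs 4 units, time = 24
  J3 runs 4 units, time = 28
  J4 runs 4 units, time = 32
  J1 runs 4 units, time = 36
  J2 runs 4 units, time = 40
  J3 runs 2 units, time = 42
  J4 runs 4 units, time = 46
  J1 runs 2 units, time = 48
Finish times: [48, 40, 42, 46]
Average turnaround = 176/4 = 44.0

44.0


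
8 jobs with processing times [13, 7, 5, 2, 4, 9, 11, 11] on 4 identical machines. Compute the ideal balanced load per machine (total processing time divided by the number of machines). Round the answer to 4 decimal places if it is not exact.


Total processing time = 13 + 7 + 5 + 2 + 4 + 9 + 11 + 11 = 62
Number of machines = 4
Ideal balanced load = 62 / 4 = 15.5

15.5


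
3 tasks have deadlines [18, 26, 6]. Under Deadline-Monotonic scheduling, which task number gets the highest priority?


Sort tasks by relative deadline (ascending):
  Task 3: deadline = 6
  Task 1: deadline = 18
  Task 2: deadline = 26
Priority order (highest first): [3, 1, 2]
Highest priority task = 3

3


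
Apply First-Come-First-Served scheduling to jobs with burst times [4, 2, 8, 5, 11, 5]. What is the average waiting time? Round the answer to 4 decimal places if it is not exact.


FCFS order (as given): [4, 2, 8, 5, 11, 5]
Waiting times:
  Job 1: wait = 0
  Job 2: wait = 4
  Job 3: wait = 6
  Job 4: wait = 14
  Job 5: wait = 19
  Job 6: wait = 30
Sum of waiting times = 73
Average waiting time = 73/6 = 12.1667

12.1667


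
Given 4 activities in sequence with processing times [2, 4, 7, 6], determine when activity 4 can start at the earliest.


Activity 4 starts after activities 1 through 3 complete.
Predecessor durations: [2, 4, 7]
ES = 2 + 4 + 7 = 13

13


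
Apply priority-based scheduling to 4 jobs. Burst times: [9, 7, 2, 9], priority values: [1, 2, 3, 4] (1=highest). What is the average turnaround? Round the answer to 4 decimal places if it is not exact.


Sort by priority (ascending = highest first):
Order: [(1, 9), (2, 7), (3, 2), (4, 9)]
Completion times:
  Priority 1, burst=9, C=9
  Priority 2, burst=7, C=16
  Priority 3, burst=2, C=18
  Priority 4, burst=9, C=27
Average turnaround = 70/4 = 17.5

17.5


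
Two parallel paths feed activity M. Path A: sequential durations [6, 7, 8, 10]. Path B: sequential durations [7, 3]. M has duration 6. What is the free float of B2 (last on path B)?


ES(B2) = sum of predecessors on chain B = 7
EF(B2) = ES + duration = 7 + 3 = 10
Successor of B2 is M. ES(M) = max(sum(A), sum(B)) = max(31, 10) = 31
Free float = ES(successor) - EF(current) = 31 - 10 = 21

21
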